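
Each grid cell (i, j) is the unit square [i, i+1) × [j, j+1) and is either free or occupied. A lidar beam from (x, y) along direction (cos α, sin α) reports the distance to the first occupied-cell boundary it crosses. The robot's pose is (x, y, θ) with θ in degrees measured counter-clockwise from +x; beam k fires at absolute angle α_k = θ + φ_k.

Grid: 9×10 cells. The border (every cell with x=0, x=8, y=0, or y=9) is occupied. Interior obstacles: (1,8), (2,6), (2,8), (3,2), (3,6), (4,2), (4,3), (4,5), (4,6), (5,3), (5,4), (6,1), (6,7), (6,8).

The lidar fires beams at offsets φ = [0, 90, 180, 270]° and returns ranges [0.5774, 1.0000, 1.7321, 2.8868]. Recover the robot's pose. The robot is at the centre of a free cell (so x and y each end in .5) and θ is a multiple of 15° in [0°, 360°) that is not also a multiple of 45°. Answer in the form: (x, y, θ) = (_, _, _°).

(x, y, θ) = (1.5, 3.5, 150°)

Enumerate (i+0.5, j+0.5, θ) over the 42 free cells and 16 admissible headings. For each, cast all 4 beams and compare to the given ranges.
  (3.5, 4.5, 255°): beam 1 = 1.5529 ≠ 0.5774 ✗
  (5.5, 2.5, 195°): beam 1 = 0.5176 ≠ 0.5774 ✗
  (3.5, 5.5, 285°): beam 1 = 1.9319 ≠ 0.5774 ✗
  (1.5, 5.5, 15°): beam 1 = 1.9319 ≠ 0.5774 ✗
  …
  (1.5, 3.5, 150°): r_1=0.5774, r_2=1.0000, r_3=1.7321, r_4=2.8868 — all match ✓
Only this pose fits every beam.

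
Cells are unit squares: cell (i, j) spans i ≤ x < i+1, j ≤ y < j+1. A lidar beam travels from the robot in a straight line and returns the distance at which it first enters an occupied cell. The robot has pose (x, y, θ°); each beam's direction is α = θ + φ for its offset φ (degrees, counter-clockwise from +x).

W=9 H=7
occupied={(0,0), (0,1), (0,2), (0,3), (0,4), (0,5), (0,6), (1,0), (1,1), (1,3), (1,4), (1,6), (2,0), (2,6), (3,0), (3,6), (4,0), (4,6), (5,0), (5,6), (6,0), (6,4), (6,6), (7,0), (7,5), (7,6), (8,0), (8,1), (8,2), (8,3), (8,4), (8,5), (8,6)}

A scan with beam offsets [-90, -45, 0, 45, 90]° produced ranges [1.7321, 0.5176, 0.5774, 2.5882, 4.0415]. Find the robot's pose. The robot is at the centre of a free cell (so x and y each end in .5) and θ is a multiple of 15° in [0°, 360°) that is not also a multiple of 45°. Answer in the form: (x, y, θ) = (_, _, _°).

(x, y, θ) = (2.5, 4.5, 210°)

Enumerate (i+0.5, j+0.5, θ) over the 30 free cells and 16 admissible headings. For each, cast all 5 beams and compare to the given ranges.
  (1.5, 2.5, 120°): beam 1 = 6.3509 ≠ 1.7321 ✗
  (3.5, 4.5, 240°): beam 1 = 2.8868 ≠ 1.7321 ✗
  (3.5, 2.5, 30°): beam 2 = 4.6587 ≠ 0.5176 ✗
  …
  (2.5, 4.5, 210°): r_1=1.7321, r_2=0.5176, r_3=0.5774, r_4=2.5882, r_5=4.0415 — all match ✓
No second candidate reproduces the full scan.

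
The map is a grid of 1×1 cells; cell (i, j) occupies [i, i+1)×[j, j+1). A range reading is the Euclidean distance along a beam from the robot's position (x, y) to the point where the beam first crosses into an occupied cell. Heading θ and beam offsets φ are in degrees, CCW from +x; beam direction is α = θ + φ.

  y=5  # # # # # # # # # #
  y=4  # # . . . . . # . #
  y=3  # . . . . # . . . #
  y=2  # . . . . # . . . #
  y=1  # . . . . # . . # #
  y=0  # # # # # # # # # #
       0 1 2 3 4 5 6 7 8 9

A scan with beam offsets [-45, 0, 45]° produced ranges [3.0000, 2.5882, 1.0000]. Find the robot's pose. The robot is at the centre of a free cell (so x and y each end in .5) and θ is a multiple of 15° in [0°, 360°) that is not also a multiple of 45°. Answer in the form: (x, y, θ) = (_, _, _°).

(x, y, θ) = (3.5, 1.5, 165°)

Candidates: 26 free-cell centres × 16 headings = 416 poses. Raycast each; keep the one whose scan matches to 4 dp.
  (6.5, 4.5, 15°): beam 1 = 0.5774 ≠ 3.0000 ✗
  (1.5, 3.5, 195°): beam 1 = 0.5774 ≠ 3.0000 ✗
  (2.5, 4.5, 210°): beam 1 = 0.5176 ≠ 3.0000 ✗
  (6.5, 3.5, 285°): beam 1 = 1.0000 ≠ 3.0000 ✗
  (7.5, 1.5, 330°): beam 1 = 0.5176 ≠ 3.0000 ✗
  …
  (3.5, 1.5, 165°): r_1=3.0000, r_2=2.5882, r_3=1.0000 — all match ✓
Only this pose fits every beam.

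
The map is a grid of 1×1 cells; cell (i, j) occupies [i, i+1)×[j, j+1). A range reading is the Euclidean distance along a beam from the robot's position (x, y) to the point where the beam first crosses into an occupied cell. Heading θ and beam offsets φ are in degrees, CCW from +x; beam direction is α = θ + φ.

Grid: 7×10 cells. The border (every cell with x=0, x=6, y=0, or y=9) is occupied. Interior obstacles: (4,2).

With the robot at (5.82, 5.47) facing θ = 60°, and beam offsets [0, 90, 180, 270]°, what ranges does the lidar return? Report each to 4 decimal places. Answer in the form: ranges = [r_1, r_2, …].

ranges = [0.3600, 5.5657, 2.8521, 0.2078]

beam 1: φ=0°, α=60°
  direction (0.5000, 0.8660); cell (5,5); t to first gridline: x 0.3600, y 0.6120 (then +2.0000 / +1.1547)
    (6,5) via x @ 0.3600  # hit
  → r_1 = 0.3600
beam 2: φ=90°, α=150°
  direction (-0.8660, 0.5000); cell (5,5); t to first gridline: x 0.9469, y 1.0600 (then +1.1547 / +2.0000)
    (4,5) via x @ 0.9469
    (4,6) via y @ 1.0600
    (3,6) via x @ 2.1016
    (3,7) via y @ 3.0600
    (2,7) via x @ 3.2563
    (1,7) via x @ 4.4110
    (1,8) via y @ 5.0600
    (0,8) via x @ 5.5657  # hit
  → r_2 = 5.5657
beam 3: φ=180°, α=240°
  direction (-0.5000, -0.8660); cell (5,5); t to first gridline: x 1.6400, y 0.5427 (then +2.0000 / +1.1547)
    (5,4) via y @ 0.5427
    (4,4) via x @ 1.6400
    (4,3) via y @ 1.6974
    (4,2) via y @ 2.8521  # hit
  → r_3 = 2.8521
beam 4: φ=270°, α=330°
  direction (0.8660, -0.5000); cell (5,5); t to first gridline: x 0.2078, y 0.9400 (then +1.1547 / +2.0000)
    (6,5) via x @ 0.2078  # hit
  → r_4 = 0.2078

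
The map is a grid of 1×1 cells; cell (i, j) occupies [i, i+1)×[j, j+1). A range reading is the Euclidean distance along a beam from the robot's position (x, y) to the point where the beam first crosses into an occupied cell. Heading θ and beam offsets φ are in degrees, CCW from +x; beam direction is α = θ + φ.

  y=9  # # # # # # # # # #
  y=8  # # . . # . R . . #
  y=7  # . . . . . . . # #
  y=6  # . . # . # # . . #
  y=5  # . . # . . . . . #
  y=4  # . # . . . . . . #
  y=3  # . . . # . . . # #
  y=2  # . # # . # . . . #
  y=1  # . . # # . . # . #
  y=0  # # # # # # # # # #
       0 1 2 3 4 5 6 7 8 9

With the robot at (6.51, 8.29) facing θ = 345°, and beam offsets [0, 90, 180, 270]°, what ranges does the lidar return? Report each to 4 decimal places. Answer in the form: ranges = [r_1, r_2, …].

ranges = [1.5426, 0.7350, 1.5633, 1.3355]

beam 1: φ=0°, α=345°
  d=(0.9659,-0.2588)  start (6,8)  tX=0.5073 tY=1.1205  stride 1/|dx|=1.0353 1/|dy|=3.8637
    cross x-line → (7,8), t=0.5073
    cross y-line → (7,7), t=1.1205
    cross x-line → (8,7), t=1.5426 (wall)
  → r_1 = 1.5426
beam 2: φ=90°, α=75°
  d=(0.2588,0.9659)  start (6,8)  tX=1.8932 tY=0.7350  stride 1/|dx|=3.8637 1/|dy|=1.0353
    cross y-line → (6,9), t=0.7350 (wall)
  → r_2 = 0.7350
beam 3: φ=180°, α=165°
  d=(-0.9659,0.2588)  start (6,8)  tX=0.5280 tY=2.7432  stride 1/|dx|=1.0353 1/|dy|=3.8637
    cross x-line → (5,8), t=0.5280
    cross x-line → (4,8), t=1.5633 (wall)
  → r_3 = 1.5633
beam 4: φ=270°, α=255°
  d=(-0.2588,-0.9659)  start (6,8)  tX=1.9705 tY=0.3002  stride 1/|dx|=3.8637 1/|dy|=1.0353
    cross y-line → (6,7), t=0.3002
    cross y-line → (6,6), t=1.3355 (wall)
  → r_4 = 1.3355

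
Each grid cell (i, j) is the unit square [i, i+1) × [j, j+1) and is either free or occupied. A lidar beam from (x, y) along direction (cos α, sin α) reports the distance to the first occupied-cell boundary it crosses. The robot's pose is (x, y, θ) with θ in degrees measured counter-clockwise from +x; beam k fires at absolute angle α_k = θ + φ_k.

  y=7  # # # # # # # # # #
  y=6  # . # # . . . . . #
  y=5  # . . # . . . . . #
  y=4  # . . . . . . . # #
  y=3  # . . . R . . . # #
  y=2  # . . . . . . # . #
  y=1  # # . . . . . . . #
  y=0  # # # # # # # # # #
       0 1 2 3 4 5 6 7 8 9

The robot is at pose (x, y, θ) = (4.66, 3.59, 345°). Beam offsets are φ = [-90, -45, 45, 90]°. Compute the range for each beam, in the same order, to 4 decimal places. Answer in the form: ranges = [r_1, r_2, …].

ranges = [2.6814, 2.9907, 5.0114, 3.5303]

beam 1: φ=-90°, α=255°
  direction (-0.2588, -0.9659); cell (4,3); t to first gridline: x 2.5500, y 0.6108 (then +3.8637 / +1.0353)
    (4,2) via y @ 0.6108
    (4,1) via y @ 1.6461
    (3,1) via x @ 2.5500
    (3,0) via y @ 2.6814  # hit
  → r_1 = 2.6814
beam 2: φ=-45°, α=300°
  direction (0.5000, -0.8660); cell (4,3); t to first gridline: x 0.6800, y 0.6813 (then +2.0000 / +1.1547)
    (5,3) via x @ 0.6800
    (5,2) via y @ 0.6813
    (5,1) via y @ 1.8360
    (6,1) via x @ 2.6800
    (6,0) via y @ 2.9907  # hit
  → r_2 = 2.9907
beam 3: φ=45°, α=30°
  direction (0.8660, 0.5000); cell (4,3); t to first gridline: x 0.3926, y 0.8200 (then +1.1547 / +2.0000)
    (5,3) via x @ 0.3926
    (5,4) via y @ 0.8200
    (6,4) via x @ 1.5473
    (7,4) via x @ 2.7020
    (7,5) via y @ 2.8200
    (8,5) via x @ 3.8567
    (8,6) via y @ 4.8200
    (9,6) via x @ 5.0114  # hit
  → r_3 = 5.0114
beam 4: φ=90°, α=75°
  direction (0.2588, 0.9659); cell (4,3); t to first gridline: x 1.3137, y 0.4245 (then +3.8637 / +1.0353)
    (4,4) via y @ 0.4245
    (5,4) via x @ 1.3137
    (5,5) via y @ 1.4597
    (5,6) via y @ 2.4950
    (5,7) via y @ 3.5303  # hit
  → r_4 = 3.5303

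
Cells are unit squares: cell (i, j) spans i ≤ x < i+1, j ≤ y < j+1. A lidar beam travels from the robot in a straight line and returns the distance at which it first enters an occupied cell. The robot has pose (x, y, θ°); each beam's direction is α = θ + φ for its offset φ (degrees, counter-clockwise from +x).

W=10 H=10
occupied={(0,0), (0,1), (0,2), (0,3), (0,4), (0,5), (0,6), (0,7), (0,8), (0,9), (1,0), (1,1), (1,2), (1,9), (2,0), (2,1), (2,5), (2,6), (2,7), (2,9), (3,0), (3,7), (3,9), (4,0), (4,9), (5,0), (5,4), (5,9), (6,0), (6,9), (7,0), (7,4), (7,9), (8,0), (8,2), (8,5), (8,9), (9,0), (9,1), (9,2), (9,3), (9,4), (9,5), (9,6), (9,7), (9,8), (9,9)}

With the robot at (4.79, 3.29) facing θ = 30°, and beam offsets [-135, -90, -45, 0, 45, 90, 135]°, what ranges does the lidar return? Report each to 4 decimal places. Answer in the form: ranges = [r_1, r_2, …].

ranges = [2.3708, 2.6443, 3.3232, 2.5519, 0.8114, 3.5800, 3.9237]

beam 1: φ=-135°, α=255°
  direction (-0.2588, -0.9659); cell (4,3); t to first gridline: x 3.0523, y 0.3002 (then +3.8637 / +1.0353)
    (4,2) via y @ 0.3002
    (4,1) via y @ 1.3355
    (4,0) via y @ 2.3708  # hit
  → r_1 = 2.3708
beam 2: φ=-90°, α=300°
  direction (0.5000, -0.8660); cell (4,3); t to first gridline: x 0.4200, y 0.3349 (then +2.0000 / +1.1547)
    (4,2) via y @ 0.3349
    (5,2) via x @ 0.4200
    (5,1) via y @ 1.4896
    (6,1) via x @ 2.4200
    (6,0) via y @ 2.6443  # hit
  → r_2 = 2.6443
beam 3: φ=-45°, α=345°
  direction (0.9659, -0.2588); cell (4,3); t to first gridline: x 0.2174, y 1.1205 (then +1.0353 / +3.8637)
    (5,3) via x @ 0.2174
    (5,2) via y @ 1.1205
    (6,2) via x @ 1.2527
    (7,2) via x @ 2.2880
    (8,2) via x @ 3.3232  # hit
  → r_3 = 3.3232
beam 4: φ=0°, α=30°
  direction (0.8660, 0.5000); cell (4,3); t to first gridline: x 0.2425, y 1.4200 (then +1.1547 / +2.0000)
    (5,3) via x @ 0.2425
    (6,3) via x @ 1.3972
    (6,4) via y @ 1.4200
    (7,4) via x @ 2.5519  # hit
  → r_4 = 2.5519
beam 5: φ=45°, α=75°
  direction (0.2588, 0.9659); cell (4,3); t to first gridline: x 0.8114, y 0.7350 (then +3.8637 / +1.0353)
    (4,4) via y @ 0.7350
    (5,4) via x @ 0.8114  # hit
  → r_5 = 0.8114
beam 6: φ=90°, α=120°
  direction (-0.5000, 0.8660); cell (4,3); t to first gridline: x 1.5800, y 0.8198 (then +2.0000 / +1.1547)
    (4,4) via y @ 0.8198
    (3,4) via x @ 1.5800
    (3,5) via y @ 1.9745
    (3,6) via y @ 3.1292
    (2,6) via x @ 3.5800  # hit
  → r_6 = 3.5800
beam 7: φ=135°, α=165°
  direction (-0.9659, 0.2588); cell (4,3); t to first gridline: x 0.8179, y 2.7432 (then +1.0353 / +3.8637)
    (3,3) via x @ 0.8179
    (2,3) via x @ 1.8531
    (2,4) via y @ 2.7432
    (1,4) via x @ 2.8884
    (0,4) via x @ 3.9237  # hit
  → r_7 = 3.9237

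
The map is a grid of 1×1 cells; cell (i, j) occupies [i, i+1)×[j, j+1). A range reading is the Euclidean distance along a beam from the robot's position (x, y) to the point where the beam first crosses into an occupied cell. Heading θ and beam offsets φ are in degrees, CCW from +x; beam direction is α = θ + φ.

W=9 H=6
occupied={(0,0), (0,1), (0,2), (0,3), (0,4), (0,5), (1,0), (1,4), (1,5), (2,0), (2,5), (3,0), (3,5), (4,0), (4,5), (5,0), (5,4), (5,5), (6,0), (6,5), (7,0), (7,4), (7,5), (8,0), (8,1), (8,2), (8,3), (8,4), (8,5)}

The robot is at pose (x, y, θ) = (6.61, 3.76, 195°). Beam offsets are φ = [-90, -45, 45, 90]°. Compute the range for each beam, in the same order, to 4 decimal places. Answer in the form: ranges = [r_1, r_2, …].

beam 1: φ=-90°, α=105°
  direction (-0.2588, 0.9659); cell (6,3); t to first gridline: x 2.3569, y 0.2485 (then +3.8637 / +1.0353)
    (6,4) via y @ 0.2485
    (6,5) via y @ 1.2837  # hit
  → r_1 = 1.2837
beam 2: φ=-45°, α=150°
  direction (-0.8660, 0.5000); cell (6,3); t to first gridline: x 0.7044, y 0.4800 (then +1.1547 / +2.0000)
    (6,4) via y @ 0.4800
    (5,4) via x @ 0.7044  # hit
  → r_2 = 0.7044
beam 3: φ=45°, α=240°
  direction (-0.5000, -0.8660); cell (6,3); t to first gridline: x 1.2200, y 0.8776 (then +2.0000 / +1.1547)
    (6,2) via y @ 0.8776
    (5,2) via x @ 1.2200
    (5,1) via y @ 2.0323
    (5,0) via y @ 3.1870  # hit
  → r_3 = 3.1870
beam 4: φ=90°, α=285°
  direction (0.2588, -0.9659); cell (6,3); t to first gridline: x 1.5068, y 0.7868 (then +3.8637 / +1.0353)
    (6,2) via y @ 0.7868
    (7,2) via x @ 1.5068
    (7,1) via y @ 1.8221
    (7,0) via y @ 2.8574  # hit
  → r_4 = 2.8574

ranges = [1.2837, 0.7044, 3.1870, 2.8574]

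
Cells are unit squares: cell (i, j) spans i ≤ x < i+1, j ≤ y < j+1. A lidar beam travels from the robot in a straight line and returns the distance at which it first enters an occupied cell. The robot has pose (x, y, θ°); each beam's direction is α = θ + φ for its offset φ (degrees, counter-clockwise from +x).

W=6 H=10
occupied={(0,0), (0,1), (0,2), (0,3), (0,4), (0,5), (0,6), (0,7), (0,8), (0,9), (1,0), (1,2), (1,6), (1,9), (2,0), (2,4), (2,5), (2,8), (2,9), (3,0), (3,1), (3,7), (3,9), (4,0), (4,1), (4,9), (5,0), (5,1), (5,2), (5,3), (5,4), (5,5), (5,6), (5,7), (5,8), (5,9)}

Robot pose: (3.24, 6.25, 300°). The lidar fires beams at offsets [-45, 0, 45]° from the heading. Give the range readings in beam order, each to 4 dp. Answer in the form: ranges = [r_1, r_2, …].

ranges = [0.9273, 3.5200, 1.8221]

beam 1: φ=-45°, α=255°
  direction (-0.2588, -0.9659); cell (3,6); t to first gridline: x 0.9273, y 0.2588 (then +3.8637 / +1.0353)
    (3,5) via y @ 0.2588
    (2,5) via x @ 0.9273  # hit
  → r_1 = 0.9273
beam 2: φ=0°, α=300°
  direction (0.5000, -0.8660); cell (3,6); t to first gridline: x 1.5200, y 0.2887 (then +2.0000 / +1.1547)
    (3,5) via y @ 0.2887
    (3,4) via y @ 1.4434
    (4,4) via x @ 1.5200
    (4,3) via y @ 2.5981
    (5,3) via x @ 3.5200  # hit
  → r_2 = 3.5200
beam 3: φ=45°, α=345°
  direction (0.9659, -0.2588); cell (3,6); t to first gridline: x 0.7868, y 0.9659 (then +1.0353 / +3.8637)
    (4,6) via x @ 0.7868
    (4,5) via y @ 0.9659
    (5,5) via x @ 1.8221  # hit
  → r_3 = 1.8221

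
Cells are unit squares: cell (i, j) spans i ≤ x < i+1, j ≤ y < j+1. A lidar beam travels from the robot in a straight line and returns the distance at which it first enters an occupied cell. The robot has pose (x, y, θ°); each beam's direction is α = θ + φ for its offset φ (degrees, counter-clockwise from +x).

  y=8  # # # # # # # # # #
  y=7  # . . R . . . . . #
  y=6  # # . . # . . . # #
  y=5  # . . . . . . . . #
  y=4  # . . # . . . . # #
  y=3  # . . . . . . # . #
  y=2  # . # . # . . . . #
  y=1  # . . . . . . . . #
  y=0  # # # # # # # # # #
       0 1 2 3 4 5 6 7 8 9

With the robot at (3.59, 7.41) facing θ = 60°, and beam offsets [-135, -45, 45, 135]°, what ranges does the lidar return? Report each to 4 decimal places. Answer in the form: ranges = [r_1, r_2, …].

beam 1: φ=-135°, α=285°
  direction (0.2588, -0.9659); cell (3,7); t to first gridline: x 1.5841, y 0.4245 (then +3.8637 / +1.0353)
    (3,6) via y @ 0.4245
    (3,5) via y @ 1.4597
    (4,5) via x @ 1.5841
    (4,4) via y @ 2.4950
    (4,3) via y @ 3.5303
    (4,2) via y @ 4.5656  # hit
  → r_1 = 4.5656
beam 2: φ=-45°, α=15°
  direction (0.9659, 0.2588); cell (3,7); t to first gridline: x 0.4245, y 2.2796 (then +1.0353 / +3.8637)
    (4,7) via x @ 0.4245
    (5,7) via x @ 1.4597
    (5,8) via y @ 2.2796  # hit
  → r_2 = 2.2796
beam 3: φ=45°, α=105°
  direction (-0.2588, 0.9659); cell (3,7); t to first gridline: x 2.2796, y 0.6108 (then +3.8637 / +1.0353)
    (3,8) via y @ 0.6108  # hit
  → r_3 = 0.6108
beam 4: φ=135°, α=195°
  direction (-0.9659, -0.2588); cell (3,7); t to first gridline: x 0.6108, y 1.5841 (then +1.0353 / +3.8637)
    (2,7) via x @ 0.6108
    (2,6) via y @ 1.5841
    (1,6) via x @ 1.6461  # hit
  → r_4 = 1.6461

ranges = [4.5656, 2.2796, 0.6108, 1.6461]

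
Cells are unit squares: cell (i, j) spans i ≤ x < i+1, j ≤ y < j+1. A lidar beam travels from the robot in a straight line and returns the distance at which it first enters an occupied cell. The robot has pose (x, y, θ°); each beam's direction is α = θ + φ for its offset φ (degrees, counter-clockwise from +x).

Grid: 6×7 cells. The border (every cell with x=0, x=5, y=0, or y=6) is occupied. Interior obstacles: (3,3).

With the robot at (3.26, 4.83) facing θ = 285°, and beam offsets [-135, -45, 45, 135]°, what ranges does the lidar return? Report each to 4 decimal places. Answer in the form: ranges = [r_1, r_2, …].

beam 1: φ=-135°, α=150°
  direction (-0.8660, 0.5000); cell (3,4); t to first gridline: x 0.3002, y 0.3400 (then +1.1547 / +2.0000)
    (2,4) via x @ 0.3002
    (2,5) via y @ 0.3400
    (1,5) via x @ 1.4549
    (1,6) via y @ 2.3400  # hit
  → r_1 = 2.3400
beam 2: φ=-45°, α=240°
  direction (-0.5000, -0.8660); cell (3,4); t to first gridline: x 0.5200, y 0.9584 (then +2.0000 / +1.1547)
    (2,4) via x @ 0.5200
    (2,3) via y @ 0.9584
    (2,2) via y @ 2.1131
    (1,2) via x @ 2.5200
    (1,1) via y @ 3.2678
    (1,0) via y @ 4.4225  # hit
  → r_2 = 4.4225
beam 3: φ=45°, α=330°
  direction (0.8660, -0.5000); cell (3,4); t to first gridline: x 0.8545, y 1.6600 (then +1.1547 / +2.0000)
    (4,4) via x @ 0.8545
    (4,3) via y @ 1.6600
    (5,3) via x @ 2.0092  # hit
  → r_3 = 2.0092
beam 4: φ=135°, α=60°
  direction (0.5000, 0.8660); cell (3,4); t to first gridline: x 1.4800, y 0.1963 (then +2.0000 / +1.1547)
    (3,5) via y @ 0.1963
    (3,6) via y @ 1.3510  # hit
  → r_4 = 1.3510

ranges = [2.3400, 4.4225, 2.0092, 1.3510]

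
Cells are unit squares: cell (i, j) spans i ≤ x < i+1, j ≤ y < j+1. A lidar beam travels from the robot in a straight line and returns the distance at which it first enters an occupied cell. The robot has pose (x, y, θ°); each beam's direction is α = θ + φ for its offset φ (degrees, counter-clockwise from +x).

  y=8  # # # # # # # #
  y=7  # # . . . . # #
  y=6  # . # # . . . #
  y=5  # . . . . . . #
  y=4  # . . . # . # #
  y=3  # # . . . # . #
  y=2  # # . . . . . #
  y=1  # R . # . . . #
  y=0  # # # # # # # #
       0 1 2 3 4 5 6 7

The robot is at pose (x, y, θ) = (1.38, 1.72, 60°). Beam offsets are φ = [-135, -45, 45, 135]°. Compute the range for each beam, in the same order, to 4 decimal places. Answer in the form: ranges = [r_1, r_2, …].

beam 1: φ=-135°, α=285°
  cosα=0.2588 sinα=-0.9659 | (1,1) | tMaxX 2.3955 tMaxY 0.7454 | tΔX 3.8637 tΔY 1.0353
    t=0.7454 [y] (1,0) — stop
  → r_1 = 0.7454
beam 2: φ=-45°, α=15°
  cosα=0.9659 sinα=0.2588 | (1,1) | tMaxX 0.6419 tMaxY 1.0818 | tΔX 1.0353 tΔY 3.8637
    t=0.6419 [x] (2,1)
    t=1.0818 [y] (2,2)
    t=1.6771 [x] (3,2)
    t=2.7124 [x] (4,2)
    t=3.7477 [x] (5,2)
    t=4.7830 [x] (6,2)
    t=4.9455 [y] (6,3)
    t=5.8183 [x] (7,3) — stop
  → r_2 = 5.8183
beam 3: φ=45°, α=105°
  cosα=-0.2588 sinα=0.9659 | (1,1) | tMaxX 1.4682 tMaxY 0.2899 | tΔX 3.8637 tΔY 1.0353
    t=0.2899 [y] (1,2) — stop
  → r_3 = 0.2899
beam 4: φ=135°, α=195°
  cosα=-0.9659 sinα=-0.2588 | (1,1) | tMaxX 0.3934 tMaxY 2.7819 | tΔX 1.0353 tΔY 3.8637
    t=0.3934 [x] (0,1) — stop
  → r_4 = 0.3934

ranges = [0.7454, 5.8183, 0.2899, 0.3934]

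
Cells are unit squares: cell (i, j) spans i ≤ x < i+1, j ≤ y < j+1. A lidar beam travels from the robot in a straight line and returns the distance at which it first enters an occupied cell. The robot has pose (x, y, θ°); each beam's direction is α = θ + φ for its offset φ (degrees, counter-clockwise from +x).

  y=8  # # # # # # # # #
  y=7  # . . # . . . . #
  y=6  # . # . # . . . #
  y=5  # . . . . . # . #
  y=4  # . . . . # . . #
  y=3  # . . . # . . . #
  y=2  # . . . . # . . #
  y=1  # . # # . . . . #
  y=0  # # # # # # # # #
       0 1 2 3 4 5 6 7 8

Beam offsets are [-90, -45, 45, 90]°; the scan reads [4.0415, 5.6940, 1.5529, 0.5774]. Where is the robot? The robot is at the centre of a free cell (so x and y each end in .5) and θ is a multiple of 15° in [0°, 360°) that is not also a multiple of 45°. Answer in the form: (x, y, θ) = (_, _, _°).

Enumerate (i+0.5, j+0.5, θ) over the 40 free cells and 16 admissible headings. For each, cast all 4 beams and compare to the given ranges.
  (3.5, 6.5, 285°): beam 1 = 0.5176 ≠ 4.0415 ✗
  (1.5, 2.5, 60°): beam 1 = 1.0000 ≠ 4.0415 ✗
  (5.5, 6.5, 150°): beam 1 = 1.7321 ≠ 4.0415 ✗
  (1.5, 1.5, 120°): beam 1 = 0.5774 ≠ 4.0415 ✗
  …
  (2.5, 2.5, 150°): r_1=4.0415, r_2=5.6940, r_3=1.5529, r_4=0.5774 — all match ✓
Only this pose fits every beam.

(x, y, θ) = (2.5, 2.5, 150°)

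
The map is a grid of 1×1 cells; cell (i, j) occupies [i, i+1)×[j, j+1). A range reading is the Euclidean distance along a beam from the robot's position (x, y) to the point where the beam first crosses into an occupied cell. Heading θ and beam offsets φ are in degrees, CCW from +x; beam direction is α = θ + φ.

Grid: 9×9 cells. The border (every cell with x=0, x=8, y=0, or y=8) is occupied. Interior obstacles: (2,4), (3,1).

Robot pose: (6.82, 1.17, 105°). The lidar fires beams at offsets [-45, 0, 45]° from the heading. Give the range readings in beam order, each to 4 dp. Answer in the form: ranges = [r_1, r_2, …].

ranges = [2.3600, 7.0709, 6.7204]

beam 1: φ=-45°, α=60°
  dir = (cos 60°, sin 60°) = (0.5000, 0.8660); from cell (6,1)
  next x-line at t=0.3600, next y-line at t=0.9584; Δt_x=2.0000, Δt_y=1.1547
    x: enter (7,1) at t=0.3600
    y: enter (7,2) at t=0.9584
    y: enter (7,3) at t=2.1131
    x: enter (8,3) at t=2.3600 ← occupied
  → r_1 = 2.3600
beam 2: φ=0°, α=105°
  dir = (cos 105°, sin 105°) = (-0.2588, 0.9659); from cell (6,1)
  next x-line at t=3.1682, next y-line at t=0.8593; Δt_x=3.8637, Δt_y=1.0353
    y: enter (6,2) at t=0.8593
    y: enter (6,3) at t=1.8946
    y: enter (6,4) at t=2.9298
    x: enter (5,4) at t=3.1682
    y: enter (5,5) at t=3.9651
    y: enter (5,6) at t=5.0004
    y: enter (5,7) at t=6.0357
    x: enter (4,7) at t=7.0319
    y: enter (4,8) at t=7.0709 ← occupied
  → r_2 = 7.0709
beam 3: φ=45°, α=150°
  dir = (cos 150°, sin 150°) = (-0.8660, 0.5000); from cell (6,1)
  next x-line at t=0.9469, next y-line at t=1.6600; Δt_x=1.1547, Δt_y=2.0000
    x: enter (5,1) at t=0.9469
    y: enter (5,2) at t=1.6600
    x: enter (4,2) at t=2.1016
    x: enter (3,2) at t=3.2563
    y: enter (3,3) at t=3.6600
    x: enter (2,3) at t=4.4110
    x: enter (1,3) at t=5.5657
    y: enter (1,4) at t=5.6600
    x: enter (0,4) at t=6.7204 ← occupied
  → r_3 = 6.7204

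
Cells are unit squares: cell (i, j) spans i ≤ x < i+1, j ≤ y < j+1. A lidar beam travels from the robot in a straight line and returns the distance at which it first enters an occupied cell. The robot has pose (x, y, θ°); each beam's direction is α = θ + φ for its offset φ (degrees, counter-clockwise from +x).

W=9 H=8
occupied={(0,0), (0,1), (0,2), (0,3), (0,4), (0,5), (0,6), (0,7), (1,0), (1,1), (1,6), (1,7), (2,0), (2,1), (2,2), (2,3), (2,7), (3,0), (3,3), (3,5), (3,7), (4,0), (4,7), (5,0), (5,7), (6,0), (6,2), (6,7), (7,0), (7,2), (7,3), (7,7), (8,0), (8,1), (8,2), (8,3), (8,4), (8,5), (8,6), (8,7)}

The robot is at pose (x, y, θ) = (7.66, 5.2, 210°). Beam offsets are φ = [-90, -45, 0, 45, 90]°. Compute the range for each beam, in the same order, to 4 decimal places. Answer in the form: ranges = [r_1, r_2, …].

beam 1: φ=-90°, α=120°
  dir = (cos 120°, sin 120°) = (-0.5000, 0.8660); from cell (7,5)
  next x-line at t=1.3200, next y-line at t=0.9238; Δt_x=2.0000, Δt_y=1.1547
    y: enter (7,6) at t=0.9238
    x: enter (6,6) at t=1.3200
    y: enter (6,7) at t=2.0785 ← occupied
  → r_1 = 2.0785
beam 2: φ=-45°, α=165°
  dir = (cos 165°, sin 165°) = (-0.9659, 0.2588); from cell (7,5)
  next x-line at t=0.6833, next y-line at t=3.0910; Δt_x=1.0353, Δt_y=3.8637
    x: enter (6,5) at t=0.6833
    x: enter (5,5) at t=1.7186
    x: enter (4,5) at t=2.7538
    y: enter (4,6) at t=3.0910
    x: enter (3,6) at t=3.7891
    x: enter (2,6) at t=4.8244
    x: enter (1,6) at t=5.8597 ← occupied
  → r_2 = 5.8597
beam 3: φ=0°, α=210°
  dir = (cos 210°, sin 210°) = (-0.8660, -0.5000); from cell (7,5)
  next x-line at t=0.7621, next y-line at t=0.4000; Δt_x=1.1547, Δt_y=2.0000
    y: enter (7,4) at t=0.4000
    x: enter (6,4) at t=0.7621
    x: enter (5,4) at t=1.9168
    y: enter (5,3) at t=2.4000
    x: enter (4,3) at t=3.0715
    x: enter (3,3) at t=4.2262 ← occupied
  → r_3 = 4.2262
beam 4: φ=45°, α=255°
  dir = (cos 255°, sin 255°) = (-0.2588, -0.9659); from cell (7,5)
  next x-line at t=2.5500, next y-line at t=0.2071; Δt_x=3.8637, Δt_y=1.0353
    y: enter (7,4) at t=0.2071
    y: enter (7,3) at t=1.2423 ← occupied
  → r_4 = 1.2423
beam 5: φ=90°, α=300°
  dir = (cos 300°, sin 300°) = (0.5000, -0.8660); from cell (7,5)
  next x-line at t=0.6800, next y-line at t=0.2309; Δt_x=2.0000, Δt_y=1.1547
    y: enter (7,4) at t=0.2309
    x: enter (8,4) at t=0.6800 ← occupied
  → r_5 = 0.6800

ranges = [2.0785, 5.8597, 4.2262, 1.2423, 0.6800]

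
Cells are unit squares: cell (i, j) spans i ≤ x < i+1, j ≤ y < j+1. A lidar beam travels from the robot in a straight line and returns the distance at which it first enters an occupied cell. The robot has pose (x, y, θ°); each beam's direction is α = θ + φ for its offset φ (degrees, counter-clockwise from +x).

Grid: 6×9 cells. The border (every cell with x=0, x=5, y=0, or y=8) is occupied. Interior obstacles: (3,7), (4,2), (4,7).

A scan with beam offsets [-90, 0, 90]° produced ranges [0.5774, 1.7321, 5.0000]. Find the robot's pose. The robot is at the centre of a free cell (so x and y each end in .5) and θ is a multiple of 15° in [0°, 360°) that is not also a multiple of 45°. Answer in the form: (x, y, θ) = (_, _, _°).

Enumerate (i+0.5, j+0.5, θ) over the 25 free cells and 16 admissible headings. For each, cast all 3 beams and compare to the given ranges.
  (4.5, 5.5, 165°): beam 1 = 1.5529 ≠ 0.5774 ✗
  (3.5, 2.5, 300°): beam 1 = 2.8868 ≠ 0.5774 ✗
  (3.5, 1.5, 345°): beam 1 = 0.5176 ≠ 0.5774 ✗
  …
  (2.5, 7.5, 210°): r_1=0.5774, r_2=1.7321, r_3=5.0000 — all match ✓
No second candidate reproduces the full scan.

(x, y, θ) = (2.5, 7.5, 210°)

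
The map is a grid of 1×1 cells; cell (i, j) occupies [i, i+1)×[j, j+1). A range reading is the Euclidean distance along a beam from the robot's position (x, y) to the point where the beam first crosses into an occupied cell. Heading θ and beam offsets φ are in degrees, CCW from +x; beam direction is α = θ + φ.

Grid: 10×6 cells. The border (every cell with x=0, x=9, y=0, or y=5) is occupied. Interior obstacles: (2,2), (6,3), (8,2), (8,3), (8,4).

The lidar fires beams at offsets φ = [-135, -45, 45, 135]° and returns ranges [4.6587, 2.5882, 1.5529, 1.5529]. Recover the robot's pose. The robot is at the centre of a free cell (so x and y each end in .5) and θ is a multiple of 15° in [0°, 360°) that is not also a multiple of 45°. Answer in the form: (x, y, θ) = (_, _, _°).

(x, y, θ) = (4.5, 2.5, 120°)

The pose lattice has 27·16 = 432 candidates. Test each by forward raycasting.
  (7.5, 4.5, 105°): beam 1 = 0.5774 ≠ 4.6587 ✗
  (3.5, 1.5, 120°): beam 1 = 1.9319 ≠ 4.6587 ✗
  (4.5, 2.5, 105°): beam 1 = 3.0000 ≠ 4.6587 ✗
  (7.5, 2.5, 105°): beam 1 = 0.5774 ≠ 4.6587 ✗
  …
  (4.5, 2.5, 120°): r_1=4.6587, r_2=2.5882, r_3=1.5529, r_4=1.5529 — all match ✓
Only this pose fits every beam.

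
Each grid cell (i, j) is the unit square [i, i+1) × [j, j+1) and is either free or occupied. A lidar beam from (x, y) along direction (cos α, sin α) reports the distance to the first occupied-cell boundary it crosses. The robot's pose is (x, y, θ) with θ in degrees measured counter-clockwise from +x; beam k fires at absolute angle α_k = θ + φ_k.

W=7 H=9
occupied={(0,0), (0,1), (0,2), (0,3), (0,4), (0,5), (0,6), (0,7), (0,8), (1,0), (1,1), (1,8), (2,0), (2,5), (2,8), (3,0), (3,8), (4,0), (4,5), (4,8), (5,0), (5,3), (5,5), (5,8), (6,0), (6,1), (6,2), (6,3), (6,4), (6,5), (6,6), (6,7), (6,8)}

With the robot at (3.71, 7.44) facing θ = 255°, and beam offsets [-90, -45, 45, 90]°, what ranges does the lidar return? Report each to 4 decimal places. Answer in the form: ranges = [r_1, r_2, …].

beam 1: φ=-90°, α=165°
  dir = (cos 165°, sin 165°) = (-0.9659, 0.2588); from cell (3,7)
  next x-line at t=0.7350, next y-line at t=2.1637; Δt_x=1.0353, Δt_y=3.8637
    x: enter (2,7) at t=0.7350
    x: enter (1,7) at t=1.7703
    y: enter (1,8) at t=2.1637 ← occupied
  → r_1 = 2.1637
beam 2: φ=-45°, α=210°
  dir = (cos 210°, sin 210°) = (-0.8660, -0.5000); from cell (3,7)
  next x-line at t=0.8198, next y-line at t=0.8800; Δt_x=1.1547, Δt_y=2.0000
    x: enter (2,7) at t=0.8198
    y: enter (2,6) at t=0.8800
    x: enter (1,6) at t=1.9745
    y: enter (1,5) at t=2.8800
    x: enter (0,5) at t=3.1292 ← occupied
  → r_2 = 3.1292
beam 3: φ=45°, α=300°
  dir = (cos 300°, sin 300°) = (0.5000, -0.8660); from cell (3,7)
  next x-line at t=0.5800, next y-line at t=0.5081; Δt_x=2.0000, Δt_y=1.1547
    y: enter (3,6) at t=0.5081
    x: enter (4,6) at t=0.5800
    y: enter (4,5) at t=1.6628 ← occupied
  → r_3 = 1.6628
beam 4: φ=90°, α=345°
  dir = (cos 345°, sin 345°) = (0.9659, -0.2588); from cell (3,7)
  next x-line at t=0.3002, next y-line at t=1.7000; Δt_x=1.0353, Δt_y=3.8637
    x: enter (4,7) at t=0.3002
    x: enter (5,7) at t=1.3355
    y: enter (5,6) at t=1.7000
    x: enter (6,6) at t=2.3708 ← occupied
  → r_4 = 2.3708

ranges = [2.1637, 3.1292, 1.6628, 2.3708]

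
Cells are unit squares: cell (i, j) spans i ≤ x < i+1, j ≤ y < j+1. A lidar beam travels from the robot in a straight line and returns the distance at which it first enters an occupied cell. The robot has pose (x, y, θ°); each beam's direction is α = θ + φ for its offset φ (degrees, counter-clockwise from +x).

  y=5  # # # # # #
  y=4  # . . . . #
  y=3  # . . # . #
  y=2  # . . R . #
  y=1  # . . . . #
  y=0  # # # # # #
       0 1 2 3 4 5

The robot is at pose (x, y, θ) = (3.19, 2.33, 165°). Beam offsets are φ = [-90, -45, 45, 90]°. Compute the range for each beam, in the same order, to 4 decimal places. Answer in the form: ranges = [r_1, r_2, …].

beam 1: φ=-90°, α=75°
  direction (0.2588, 0.9659); cell (3,2); t to first gridline: x 3.1296, y 0.6936 (then +3.8637 / +1.0353)
    (3,3) via y @ 0.6936  # hit
  → r_1 = 0.6936
beam 2: φ=-45°, α=120°
  direction (-0.5000, 0.8660); cell (3,2); t to first gridline: x 0.3800, y 0.7736 (then +2.0000 / +1.1547)
    (2,2) via x @ 0.3800
    (2,3) via y @ 0.7736
    (2,4) via y @ 1.9283
    (1,4) via x @ 2.3800
    (1,5) via y @ 3.0831  # hit
  → r_2 = 3.0831
beam 3: φ=45°, α=210°
  direction (-0.8660, -0.5000); cell (3,2); t to first gridline: x 0.2194, y 0.6600 (then +1.1547 / +2.0000)
    (2,2) via x @ 0.2194
    (2,1) via y @ 0.6600
    (1,1) via x @ 1.3741
    (0,1) via x @ 2.5288  # hit
  → r_3 = 2.5288
beam 4: φ=90°, α=255°
  direction (-0.2588, -0.9659); cell (3,2); t to first gridline: x 0.7341, y 0.3416 (then +3.8637 / +1.0353)
    (3,1) via y @ 0.3416
    (2,1) via x @ 0.7341
    (2,0) via y @ 1.3769  # hit
  → r_4 = 1.3769

ranges = [0.6936, 3.0831, 2.5288, 1.3769]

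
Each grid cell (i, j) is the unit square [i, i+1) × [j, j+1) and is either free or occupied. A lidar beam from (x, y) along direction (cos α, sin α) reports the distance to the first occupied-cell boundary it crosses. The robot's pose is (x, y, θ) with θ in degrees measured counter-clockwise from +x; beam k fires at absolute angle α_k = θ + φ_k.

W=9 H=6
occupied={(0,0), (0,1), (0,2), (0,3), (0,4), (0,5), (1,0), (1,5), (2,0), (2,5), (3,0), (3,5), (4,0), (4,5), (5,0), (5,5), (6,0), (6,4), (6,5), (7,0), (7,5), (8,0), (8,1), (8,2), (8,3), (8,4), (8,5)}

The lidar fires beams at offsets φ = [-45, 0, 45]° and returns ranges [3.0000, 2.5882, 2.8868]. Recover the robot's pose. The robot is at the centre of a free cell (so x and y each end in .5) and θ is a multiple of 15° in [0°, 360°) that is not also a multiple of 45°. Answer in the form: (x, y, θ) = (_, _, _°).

The pose lattice has 27·16 = 432 candidates. Test each by forward raycasting.
  (2.5, 3.5, 240°): beam 1 = 1.5529 ≠ 3.0000 ✗
  (2.5, 3.5, 285°): beam 1 = 2.8868 ≠ 3.0000 ✗
  (1.5, 4.5, 105°): beam 1 = 0.5774 ≠ 3.0000 ✗
  …
  (3.5, 2.5, 75°): r_1=3.0000, r_2=2.5882, r_3=2.8868 — all match ✓
No second candidate reproduces the full scan.

(x, y, θ) = (3.5, 2.5, 75°)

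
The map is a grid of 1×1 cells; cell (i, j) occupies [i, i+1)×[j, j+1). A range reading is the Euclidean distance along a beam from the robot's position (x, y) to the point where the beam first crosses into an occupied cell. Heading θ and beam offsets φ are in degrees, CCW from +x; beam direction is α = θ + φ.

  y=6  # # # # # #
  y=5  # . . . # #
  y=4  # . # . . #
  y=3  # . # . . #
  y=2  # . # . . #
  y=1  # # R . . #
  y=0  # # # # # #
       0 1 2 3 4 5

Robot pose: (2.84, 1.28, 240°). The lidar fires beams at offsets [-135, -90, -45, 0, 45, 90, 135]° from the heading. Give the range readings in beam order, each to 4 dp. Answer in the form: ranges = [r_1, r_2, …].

ranges = [0.7454, 0.9699, 0.8696, 0.3233, 0.2899, 0.5600, 2.2362]

beam 1: φ=-135°, α=105°
  d=(-0.2588,0.9659)  start (2,1)  tX=3.2455 tY=0.7454  stride 1/|dx|=3.8637 1/|dy|=1.0353
    cross y-line → (2,2), t=0.7454 (wall)
  → r_1 = 0.7454
beam 2: φ=-90°, α=150°
  d=(-0.8660,0.5000)  start (2,1)  tX=0.9699 tY=1.4400  stride 1/|dx|=1.1547 1/|dy|=2.0000
    cross x-line → (1,1), t=0.9699 (wall)
  → r_2 = 0.9699
beam 3: φ=-45°, α=195°
  d=(-0.9659,-0.2588)  start (2,1)  tX=0.8696 tY=1.0818  stride 1/|dx|=1.0353 1/|dy|=3.8637
    cross x-line → (1,1), t=0.8696 (wall)
  → r_3 = 0.8696
beam 4: φ=0°, α=240°
  d=(-0.5000,-0.8660)  start (2,1)  tX=1.6800 tY=0.3233  stride 1/|dx|=2.0000 1/|dy|=1.1547
    cross y-line → (2,0), t=0.3233 (wall)
  → r_4 = 0.3233
beam 5: φ=45°, α=285°
  d=(0.2588,-0.9659)  start (2,1)  tX=0.6182 tY=0.2899  stride 1/|dx|=3.8637 1/|dy|=1.0353
    cross y-line → (2,0), t=0.2899 (wall)
  → r_5 = 0.2899
beam 6: φ=90°, α=330°
  d=(0.8660,-0.5000)  start (2,1)  tX=0.1848 tY=0.5600  stride 1/|dx|=1.1547 1/|dy|=2.0000
    cross x-line → (3,1), t=0.1848
    cross y-line → (3,0), t=0.5600 (wall)
  → r_6 = 0.5600
beam 7: φ=135°, α=15°
  d=(0.9659,0.2588)  start (2,1)  tX=0.1656 tY=2.7819  stride 1/|dx|=1.0353 1/|dy|=3.8637
    cross x-line → (3,1), t=0.1656
    cross x-line → (4,1), t=1.2009
    cross x-line → (5,1), t=2.2362 (wall)
  → r_7 = 2.2362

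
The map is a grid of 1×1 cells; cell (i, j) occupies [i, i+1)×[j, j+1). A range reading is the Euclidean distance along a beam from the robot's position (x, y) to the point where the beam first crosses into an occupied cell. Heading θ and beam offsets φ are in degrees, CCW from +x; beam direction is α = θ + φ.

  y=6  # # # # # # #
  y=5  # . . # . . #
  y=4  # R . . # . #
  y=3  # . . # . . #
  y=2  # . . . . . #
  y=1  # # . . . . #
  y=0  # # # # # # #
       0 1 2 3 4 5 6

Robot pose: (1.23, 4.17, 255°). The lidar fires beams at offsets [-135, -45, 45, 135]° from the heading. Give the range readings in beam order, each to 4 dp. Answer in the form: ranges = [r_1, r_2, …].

beam 1: φ=-135°, α=120°
  dir = (cos 120°, sin 120°) = (-0.5000, 0.8660); from cell (1,4)
  next x-line at t=0.4600, next y-line at t=0.9584; Δt_x=2.0000, Δt_y=1.1547
    x: enter (0,4) at t=0.4600 ← occupied
  → r_1 = 0.4600
beam 2: φ=-45°, α=210°
  dir = (cos 210°, sin 210°) = (-0.8660, -0.5000); from cell (1,4)
  next x-line at t=0.2656, next y-line at t=0.3400; Δt_x=1.1547, Δt_y=2.0000
    x: enter (0,4) at t=0.2656 ← occupied
  → r_2 = 0.2656
beam 3: φ=45°, α=300°
  dir = (cos 300°, sin 300°) = (0.5000, -0.8660); from cell (1,4)
  next x-line at t=1.5400, next y-line at t=0.1963; Δt_x=2.0000, Δt_y=1.1547
    y: enter (1,3) at t=0.1963
    y: enter (1,2) at t=1.3510
    x: enter (2,2) at t=1.5400
    y: enter (2,1) at t=2.5057
    x: enter (3,1) at t=3.5400
    y: enter (3,0) at t=3.6604 ← occupied
  → r_3 = 3.6604
beam 4: φ=135°, α=30°
  dir = (cos 30°, sin 30°) = (0.8660, 0.5000); from cell (1,4)
  next x-line at t=0.8891, next y-line at t=1.6600; Δt_x=1.1547, Δt_y=2.0000
    x: enter (2,4) at t=0.8891
    y: enter (2,5) at t=1.6600
    x: enter (3,5) at t=2.0438 ← occupied
  → r_4 = 2.0438

ranges = [0.4600, 0.2656, 3.6604, 2.0438]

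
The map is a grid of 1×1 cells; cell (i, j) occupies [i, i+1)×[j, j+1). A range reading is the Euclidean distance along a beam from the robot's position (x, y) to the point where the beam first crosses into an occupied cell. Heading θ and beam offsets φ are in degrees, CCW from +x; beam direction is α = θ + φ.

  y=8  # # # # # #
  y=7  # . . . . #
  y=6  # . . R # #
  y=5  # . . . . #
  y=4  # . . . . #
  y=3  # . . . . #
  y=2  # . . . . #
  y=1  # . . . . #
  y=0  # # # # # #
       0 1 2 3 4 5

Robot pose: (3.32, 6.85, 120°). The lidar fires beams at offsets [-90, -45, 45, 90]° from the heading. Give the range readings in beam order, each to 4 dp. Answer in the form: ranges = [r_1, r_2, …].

ranges = [1.9399, 1.1906, 2.4018, 2.6789]

beam 1: φ=-90°, α=30°
  d=(0.8660,0.5000)  start (3,6)  tX=0.7852 tY=0.3000  stride 1/|dx|=1.1547 1/|dy|=2.0000
    cross y-line → (3,7), t=0.3000
    cross x-line → (4,7), t=0.7852
    cross x-line → (5,7), t=1.9399 (wall)
  → r_1 = 1.9399
beam 2: φ=-45°, α=75°
  d=(0.2588,0.9659)  start (3,6)  tX=2.6273 tY=0.1553  stride 1/|dx|=3.8637 1/|dy|=1.0353
    cross y-line → (3,7), t=0.1553
    cross y-line → (3,8), t=1.1906 (wall)
  → r_2 = 1.1906
beam 3: φ=45°, α=165°
  d=(-0.9659,0.2588)  start (3,6)  tX=0.3313 tY=0.5796  stride 1/|dx|=1.0353 1/|dy|=3.8637
    cross x-line → (2,6), t=0.3313
    cross y-line → (2,7), t=0.5796
    cross x-line → (1,7), t=1.3666
    cross x-line → (0,7), t=2.4018 (wall)
  → r_3 = 2.4018
beam 4: φ=90°, α=210°
  d=(-0.8660,-0.5000)  start (3,6)  tX=0.3695 tY=1.7000  stride 1/|dx|=1.1547 1/|dy|=2.0000
    cross x-line → (2,6), t=0.3695
    cross x-line → (1,6), t=1.5242
    cross y-line → (1,5), t=1.7000
    cross x-line → (0,5), t=2.6789 (wall)
  → r_4 = 2.6789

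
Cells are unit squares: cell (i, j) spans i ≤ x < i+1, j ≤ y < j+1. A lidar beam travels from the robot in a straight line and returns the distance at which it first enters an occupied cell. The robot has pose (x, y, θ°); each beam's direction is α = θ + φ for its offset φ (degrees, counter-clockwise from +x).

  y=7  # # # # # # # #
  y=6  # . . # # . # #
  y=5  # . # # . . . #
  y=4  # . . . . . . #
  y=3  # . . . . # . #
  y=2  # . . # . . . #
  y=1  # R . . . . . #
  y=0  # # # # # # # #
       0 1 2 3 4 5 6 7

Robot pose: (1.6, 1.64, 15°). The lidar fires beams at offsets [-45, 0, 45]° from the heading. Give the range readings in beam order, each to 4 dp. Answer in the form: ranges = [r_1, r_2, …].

ranges = [1.2800, 1.4494, 3.8798]

beam 1: φ=-45°, α=330°
  cosα=0.8660 sinα=-0.5000 | (1,1) | tMaxX 0.4619 tMaxY 1.2800 | tΔX 1.1547 tΔY 2.0000
    t=0.4619 [x] (2,1)
    t=1.2800 [y] (2,0) — stop
  → r_1 = 1.2800
beam 2: φ=0°, α=15°
  cosα=0.9659 sinα=0.2588 | (1,1) | tMaxX 0.4141 tMaxY 1.3909 | tΔX 1.0353 tΔY 3.8637
    t=0.4141 [x] (2,1)
    t=1.3909 [y] (2,2)
    t=1.4494 [x] (3,2) — stop
  → r_2 = 1.4494
beam 3: φ=45°, α=60°
  cosα=0.5000 sinα=0.8660 | (1,1) | tMaxX 0.8000 tMaxY 0.4157 | tΔX 2.0000 tΔY 1.1547
    t=0.4157 [y] (1,2)
    t=0.8000 [x] (2,2)
    t=1.5704 [y] (2,3)
    t=2.7251 [y] (2,4)
    t=2.8000 [x] (3,4)
    t=3.8798 [y] (3,5) — stop
  → r_3 = 3.8798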